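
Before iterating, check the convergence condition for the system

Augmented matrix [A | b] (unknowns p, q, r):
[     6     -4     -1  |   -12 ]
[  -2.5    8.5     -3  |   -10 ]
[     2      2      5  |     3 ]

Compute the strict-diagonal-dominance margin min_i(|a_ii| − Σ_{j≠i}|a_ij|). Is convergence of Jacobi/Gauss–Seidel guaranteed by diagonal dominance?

row 1: |6| − (4+1) = 1
row 2: |8.5| − (2.5+3) = 3
row 3: |5| − (2+2) = 1
minimum over rows = 1 → strictly diagonally dominant (convergence guaranteed)

1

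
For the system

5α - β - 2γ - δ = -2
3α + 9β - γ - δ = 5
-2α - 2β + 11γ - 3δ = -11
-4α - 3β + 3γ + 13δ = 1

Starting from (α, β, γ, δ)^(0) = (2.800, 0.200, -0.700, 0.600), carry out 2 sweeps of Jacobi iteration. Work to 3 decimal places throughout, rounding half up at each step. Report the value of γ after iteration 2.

Iteration 1:
  α = (-2 - (-1)·0.200 - (-2)·-0.700 - (-1)·0.600) / (5) = -0.520
  β = (5 - (3)·2.800 - (-1)·-0.700 - (-1)·0.600) / (9) = -0.389
  γ = (-11 - (-2)·2.800 - (-2)·0.200 - (-3)·0.600) / (11) = -0.291
  δ = (1 - (-4)·2.800 - (-3)·0.200 - (3)·-0.700) / (13) = 1.146
Iteration 2:
  α = (-2 - (-1)·-0.389 - (-2)·-0.291 - (-1)·1.146) / (5) = -0.365
  β = (5 - (3)·-0.520 - (-1)·-0.291 - (-1)·1.146) / (9) = 0.824
  γ = (-11 - (-2)·-0.520 - (-2)·-0.389 - (-3)·1.146) / (11) = -0.853
  δ = (1 - (-4)·-0.520 - (-3)·-0.389 - (3)·-0.291) / (13) = -0.106

-0.853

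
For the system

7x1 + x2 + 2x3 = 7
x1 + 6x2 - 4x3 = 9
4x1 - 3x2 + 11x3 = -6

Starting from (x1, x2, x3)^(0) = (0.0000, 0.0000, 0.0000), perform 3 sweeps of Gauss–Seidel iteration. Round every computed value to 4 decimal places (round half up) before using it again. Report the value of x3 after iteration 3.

-0.6768

Iteration 1:
  x1 = (7 - (1)·0.0000 - (2)·0.0000) / (7) = 1.0000
  x2 = (9 - (1)·1.0000 - (-4)·0.0000) / (6) = 1.3333
  x3 = (-6 - (4)·1.0000 - (-3)·1.3333) / (11) = -0.5455
Iteration 2:
  x1 = (7 - (1)·1.3333 - (2)·-0.5455) / (7) = 0.9654
  x2 = (9 - (1)·0.9654 - (-4)·-0.5455) / (6) = 0.9754
  x3 = (-6 - (4)·0.9654 - (-3)·0.9754) / (11) = -0.6305
Iteration 3:
  x1 = (7 - (1)·0.9754 - (2)·-0.6305) / (7) = 1.0408
  x2 = (9 - (1)·1.0408 - (-4)·-0.6305) / (6) = 0.9062
  x3 = (-6 - (4)·1.0408 - (-3)·0.9062) / (11) = -0.6768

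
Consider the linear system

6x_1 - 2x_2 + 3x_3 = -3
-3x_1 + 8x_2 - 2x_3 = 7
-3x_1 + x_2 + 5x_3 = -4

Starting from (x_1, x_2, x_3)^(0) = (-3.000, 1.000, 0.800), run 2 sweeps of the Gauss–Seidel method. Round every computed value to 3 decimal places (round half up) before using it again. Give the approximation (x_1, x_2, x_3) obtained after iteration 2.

(0.444, 0.713, -0.676)

Iteration 1:
  x_1 = (-3 - (-2)·1.000 - (3)·0.800) / (6) = -0.567
  x_2 = (7 - (-3)·-0.567 - (-2)·0.800) / (8) = 0.862
  x_3 = (-4 - (-3)·-0.567 - (1)·0.862) / (5) = -1.313
Iteration 2:
  x_1 = (-3 - (-2)·0.862 - (3)·-1.313) / (6) = 0.444
  x_2 = (7 - (-3)·0.444 - (-2)·-1.313) / (8) = 0.713
  x_3 = (-4 - (-3)·0.444 - (1)·0.713) / (5) = -0.676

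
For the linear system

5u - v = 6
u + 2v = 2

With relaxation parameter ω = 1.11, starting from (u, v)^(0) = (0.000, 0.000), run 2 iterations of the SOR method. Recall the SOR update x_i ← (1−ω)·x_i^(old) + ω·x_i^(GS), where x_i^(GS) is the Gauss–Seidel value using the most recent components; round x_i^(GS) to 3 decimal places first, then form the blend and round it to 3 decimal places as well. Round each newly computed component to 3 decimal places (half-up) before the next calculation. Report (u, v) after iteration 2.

(1.268, 0.365)

Iteration 1:
  u: GS value = (6 - (-1)·0.000) / (5) = 1.200;  u ← (1−ω)·0.000 + ω·1.200 = 1.332
  v: GS value = (2 - (1)·1.332) / (2) = 0.334;  v ← (1−ω)·0.000 + ω·0.334 = 0.371
Iteration 2:
  u: GS value = (6 - (-1)·0.371) / (5) = 1.274;  u ← (1−ω)·1.332 + ω·1.274 = 1.268
  v: GS value = (2 - (1)·1.268) / (2) = 0.366;  v ← (1−ω)·0.371 + ω·0.366 = 0.365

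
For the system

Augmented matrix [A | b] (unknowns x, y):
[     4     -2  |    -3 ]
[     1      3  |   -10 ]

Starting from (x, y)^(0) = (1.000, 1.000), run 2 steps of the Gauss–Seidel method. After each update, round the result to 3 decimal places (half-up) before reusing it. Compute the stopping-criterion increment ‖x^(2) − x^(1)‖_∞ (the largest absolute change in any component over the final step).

2.125

Iteration 1:
  x = (-3 - (-2)·1.000) / (4) = -0.250
  y = (-10 - (1)·-0.250) / (3) = -3.250
Iteration 2:
  x = (-3 - (-2)·-3.250) / (4) = -2.375
  y = (-10 - (1)·-2.375) / (3) = -2.542
Change: (-2.125, 0.708) → max |·| = 2.125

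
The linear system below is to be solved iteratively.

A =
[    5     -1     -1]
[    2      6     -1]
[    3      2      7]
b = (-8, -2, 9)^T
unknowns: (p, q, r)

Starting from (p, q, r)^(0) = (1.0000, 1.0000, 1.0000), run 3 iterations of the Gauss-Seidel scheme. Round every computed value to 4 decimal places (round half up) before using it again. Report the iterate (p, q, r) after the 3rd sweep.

(-1.1883, 0.3462, 1.6961)

Iteration 1:
  p = (-8 - (-1)·1.0000 - (-1)·1.0000) / (5) = -1.2000
  q = (-2 - (2)·-1.2000 - (-1)·1.0000) / (6) = 0.2333
  r = (9 - (3)·-1.2000 - (2)·0.2333) / (7) = 1.7333
Iteration 2:
  p = (-8 - (-1)·0.2333 - (-1)·1.7333) / (5) = -1.2067
  q = (-2 - (2)·-1.2067 - (-1)·1.7333) / (6) = 0.3578
  r = (9 - (3)·-1.2067 - (2)·0.3578) / (7) = 1.7006
Iteration 3:
  p = (-8 - (-1)·0.3578 - (-1)·1.7006) / (5) = -1.1883
  q = (-2 - (2)·-1.1883 - (-1)·1.7006) / (6) = 0.3462
  r = (9 - (3)·-1.1883 - (2)·0.3462) / (7) = 1.6961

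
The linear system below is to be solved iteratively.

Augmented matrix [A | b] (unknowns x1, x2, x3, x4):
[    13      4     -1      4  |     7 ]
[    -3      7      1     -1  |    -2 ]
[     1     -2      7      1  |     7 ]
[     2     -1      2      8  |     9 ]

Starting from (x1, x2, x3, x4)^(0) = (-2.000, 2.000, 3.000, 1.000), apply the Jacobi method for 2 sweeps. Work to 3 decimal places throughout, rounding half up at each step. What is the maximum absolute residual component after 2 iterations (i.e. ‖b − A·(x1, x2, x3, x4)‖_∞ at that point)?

3.447

Iteration 1:
  x1 = (7 - (4)·2.000 - (-1)·3.000 - (4)·1.000) / (13) = -0.154
  x2 = (-2 - (-3)·-2.000 - (1)·3.000 - (-1)·1.000) / (7) = -1.429
  x3 = (7 - (1)·-2.000 - (-2)·2.000 - (1)·1.000) / (7) = 1.714
  x4 = (9 - (2)·-2.000 - (-1)·2.000 - (2)·3.000) / (8) = 1.125
Iteration 2:
  x1 = (7 - (4)·-1.429 - (-1)·1.714 - (4)·1.125) / (13) = 0.764
  x2 = (-2 - (-3)·-0.154 - (1)·1.714 - (-1)·1.125) / (7) = -0.436
  x3 = (7 - (1)·-0.154 - (-2)·-1.429 - (1)·1.125) / (7) = 0.453
  x4 = (9 - (2)·-0.154 - (-1)·-1.429 - (2)·1.714) / (8) = 0.556
Residual b − A·x = (-2.959, 3.447, 1.637, 1.682); ∞-norm = 3.447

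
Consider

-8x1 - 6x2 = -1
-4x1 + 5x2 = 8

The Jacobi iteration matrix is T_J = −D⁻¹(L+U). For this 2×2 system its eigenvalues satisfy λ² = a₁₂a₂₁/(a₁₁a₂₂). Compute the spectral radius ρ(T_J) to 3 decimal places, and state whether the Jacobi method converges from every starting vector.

0.775

a₁₂a₂₁/(a₁₁a₂₂) = (-6)·(-4) / ((-8)·(5)) = -0.600000
ρ = √|-0.600000| = √0.600000 = 0.775
ρ < 1, so Jacobi converges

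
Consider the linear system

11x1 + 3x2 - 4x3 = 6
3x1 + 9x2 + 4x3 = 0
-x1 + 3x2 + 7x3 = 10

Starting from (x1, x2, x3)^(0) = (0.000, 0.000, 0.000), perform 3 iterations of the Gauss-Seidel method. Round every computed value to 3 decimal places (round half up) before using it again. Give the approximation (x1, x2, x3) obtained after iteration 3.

Iteration 1:
  x1 = (6 - (3)·0.000 - (-4)·0.000) / (11) = 0.545
  x2 = (0 - (3)·0.545 - (4)·0.000) / (9) = -0.182
  x3 = (10 - (-1)·0.545 - (3)·-0.182) / (7) = 1.584
Iteration 2:
  x1 = (6 - (3)·-0.182 - (-4)·1.584) / (11) = 1.171
  x2 = (0 - (3)·1.171 - (4)·1.584) / (9) = -1.094
  x3 = (10 - (-1)·1.171 - (3)·-1.094) / (7) = 2.065
Iteration 3:
  x1 = (6 - (3)·-1.094 - (-4)·2.065) / (11) = 1.595
  x2 = (0 - (3)·1.595 - (4)·2.065) / (9) = -1.449
  x3 = (10 - (-1)·1.595 - (3)·-1.449) / (7) = 2.277

(1.595, -1.449, 2.277)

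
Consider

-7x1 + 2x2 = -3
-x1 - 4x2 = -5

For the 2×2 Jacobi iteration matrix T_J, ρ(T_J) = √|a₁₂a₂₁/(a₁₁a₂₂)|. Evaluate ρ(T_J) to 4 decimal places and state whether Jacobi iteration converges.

0.2673

a₁₂a₂₁/(a₁₁a₂₂) = (2)·(-1) / ((-7)·(-4)) = -0.071429
ρ = √|-0.071429| = √0.071429 = 0.2673
ρ < 1, so Jacobi converges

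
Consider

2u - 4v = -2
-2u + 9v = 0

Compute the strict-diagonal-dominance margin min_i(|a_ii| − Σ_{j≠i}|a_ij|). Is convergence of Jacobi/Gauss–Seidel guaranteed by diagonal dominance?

-2

row 1: |2| − (4) = -2
row 2: |9| − (2) = 7
minimum over rows = -2 → not strictly diagonally dominant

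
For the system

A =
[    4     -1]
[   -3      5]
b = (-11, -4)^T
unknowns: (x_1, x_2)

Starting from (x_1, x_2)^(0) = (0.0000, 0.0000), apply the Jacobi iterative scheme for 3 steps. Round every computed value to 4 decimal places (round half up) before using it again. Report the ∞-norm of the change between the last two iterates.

0.4125

Iteration 1:
  x_1 = (-11 - (-1)·0.0000) / (4) = -2.7500
  x_2 = (-4 - (-3)·0.0000) / (5) = -0.8000
Iteration 2:
  x_1 = (-11 - (-1)·-0.8000) / (4) = -2.9500
  x_2 = (-4 - (-3)·-2.7500) / (5) = -2.4500
Iteration 3:
  x_1 = (-11 - (-1)·-2.4500) / (4) = -3.3625
  x_2 = (-4 - (-3)·-2.9500) / (5) = -2.5700
Change: (-0.4125, -0.1200) → max |·| = 0.4125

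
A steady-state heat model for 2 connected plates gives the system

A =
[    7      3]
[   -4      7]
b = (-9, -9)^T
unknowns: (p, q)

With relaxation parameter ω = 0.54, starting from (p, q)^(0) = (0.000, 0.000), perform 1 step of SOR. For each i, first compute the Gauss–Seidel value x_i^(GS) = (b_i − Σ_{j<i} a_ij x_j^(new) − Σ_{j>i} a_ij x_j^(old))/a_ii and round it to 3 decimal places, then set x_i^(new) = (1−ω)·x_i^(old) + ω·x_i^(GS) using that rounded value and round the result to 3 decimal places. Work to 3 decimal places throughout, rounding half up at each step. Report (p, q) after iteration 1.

(-0.694, -0.908)

Iteration 1:
  p: GS value = (-9 - (3)·0.000) / (7) = -1.286;  p ← (1−ω)·0.000 + ω·-1.286 = -0.694
  q: GS value = (-9 - (-4)·-0.694) / (7) = -1.682;  q ← (1−ω)·0.000 + ω·-1.682 = -0.908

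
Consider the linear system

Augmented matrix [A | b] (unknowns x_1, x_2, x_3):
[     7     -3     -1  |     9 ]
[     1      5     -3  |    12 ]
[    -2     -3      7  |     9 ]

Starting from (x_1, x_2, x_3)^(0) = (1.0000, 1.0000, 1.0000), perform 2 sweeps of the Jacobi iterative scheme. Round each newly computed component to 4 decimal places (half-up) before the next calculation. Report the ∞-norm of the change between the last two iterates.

Iteration 1:
  x_1 = (9 - (-3)·1.0000 - (-1)·1.0000) / (7) = 1.8571
  x_2 = (12 - (1)·1.0000 - (-3)·1.0000) / (5) = 2.8000
  x_3 = (9 - (-2)·1.0000 - (-3)·1.0000) / (7) = 2.0000
Iteration 2:
  x_1 = (9 - (-3)·2.8000 - (-1)·2.0000) / (7) = 2.7714
  x_2 = (12 - (1)·1.8571 - (-3)·2.0000) / (5) = 3.2286
  x_3 = (9 - (-2)·1.8571 - (-3)·2.8000) / (7) = 3.0163
Change: (0.9143, 0.4286, 1.0163) → max |·| = 1.0163

1.0163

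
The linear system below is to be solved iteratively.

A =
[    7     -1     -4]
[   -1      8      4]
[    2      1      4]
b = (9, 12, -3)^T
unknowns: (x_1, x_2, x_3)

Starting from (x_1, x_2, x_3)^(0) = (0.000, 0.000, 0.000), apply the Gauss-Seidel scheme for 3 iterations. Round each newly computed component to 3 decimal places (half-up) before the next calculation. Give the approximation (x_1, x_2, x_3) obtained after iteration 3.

Iteration 1:
  x_1 = (9 - (-1)·0.000 - (-4)·0.000) / (7) = 1.286
  x_2 = (12 - (-1)·1.286 - (4)·0.000) / (8) = 1.661
  x_3 = (-3 - (2)·1.286 - (1)·1.661) / (4) = -1.808
Iteration 2:
  x_1 = (9 - (-1)·1.661 - (-4)·-1.808) / (7) = 0.490
  x_2 = (12 - (-1)·0.490 - (4)·-1.808) / (8) = 2.465
  x_3 = (-3 - (2)·0.490 - (1)·2.465) / (4) = -1.611
Iteration 3:
  x_1 = (9 - (-1)·2.465 - (-4)·-1.611) / (7) = 0.717
  x_2 = (12 - (-1)·0.717 - (4)·-1.611) / (8) = 2.395
  x_3 = (-3 - (2)·0.717 - (1)·2.395) / (4) = -1.707

(0.717, 2.395, -1.707)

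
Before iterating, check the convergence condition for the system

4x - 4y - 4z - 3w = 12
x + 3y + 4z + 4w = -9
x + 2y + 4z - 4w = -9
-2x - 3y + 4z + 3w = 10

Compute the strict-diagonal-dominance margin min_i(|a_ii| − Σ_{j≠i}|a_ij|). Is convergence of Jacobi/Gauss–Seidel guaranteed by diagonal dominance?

row 1: |4| − (4+4+3) = -7
row 2: |3| − (1+4+4) = -6
row 3: |4| − (1+2+4) = -3
row 4: |3| − (2+3+4) = -6
minimum over rows = -7 → not strictly diagonally dominant

-7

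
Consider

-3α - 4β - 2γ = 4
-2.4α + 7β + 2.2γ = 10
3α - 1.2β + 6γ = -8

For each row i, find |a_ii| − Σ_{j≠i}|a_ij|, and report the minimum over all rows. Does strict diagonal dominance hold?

row 1: |-3| − (4+2) = -3
row 2: |7| − (2.4+2.2) = 2.4
row 3: |6| − (3+1.2) = 1.8
minimum over rows = -3 → not strictly diagonally dominant

-3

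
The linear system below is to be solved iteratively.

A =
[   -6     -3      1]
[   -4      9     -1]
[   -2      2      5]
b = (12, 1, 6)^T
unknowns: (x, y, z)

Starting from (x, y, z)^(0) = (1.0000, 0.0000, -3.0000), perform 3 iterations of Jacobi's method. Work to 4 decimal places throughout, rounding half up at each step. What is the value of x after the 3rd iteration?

-1.5704

Iteration 1:
  x = (12 - (-3)·0.0000 - (1)·-3.0000) / (-6) = -2.5000
  y = (1 - (-4)·1.0000 - (-1)·-3.0000) / (9) = 0.2222
  z = (6 - (-2)·1.0000 - (2)·0.0000) / (5) = 1.6000
Iteration 2:
  x = (12 - (-3)·0.2222 - (1)·1.6000) / (-6) = -1.8444
  y = (1 - (-4)·-2.5000 - (-1)·1.6000) / (9) = -0.8222
  z = (6 - (-2)·-2.5000 - (2)·0.2222) / (5) = 0.1111
Iteration 3:
  x = (12 - (-3)·-0.8222 - (1)·0.1111) / (-6) = -1.5704
  y = (1 - (-4)·-1.8444 - (-1)·0.1111) / (9) = -0.6963
  z = (6 - (-2)·-1.8444 - (2)·-0.8222) / (5) = 0.7911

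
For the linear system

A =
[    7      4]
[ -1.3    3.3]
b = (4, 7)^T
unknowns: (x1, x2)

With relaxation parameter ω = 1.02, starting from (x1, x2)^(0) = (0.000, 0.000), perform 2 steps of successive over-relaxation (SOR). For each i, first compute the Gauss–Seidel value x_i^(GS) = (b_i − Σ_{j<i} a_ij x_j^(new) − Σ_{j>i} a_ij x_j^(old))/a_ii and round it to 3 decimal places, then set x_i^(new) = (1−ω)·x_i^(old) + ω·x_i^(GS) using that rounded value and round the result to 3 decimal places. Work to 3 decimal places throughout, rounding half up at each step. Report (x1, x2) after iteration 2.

Iteration 1:
  x1: GS value = (4 - (4)·0.000) / (7) = 0.571;  x1 ← (1−ω)·0.000 + ω·0.571 = 0.582
  x2: GS value = (7 - (-1.3)·0.582) / (3.3) = 2.350;  x2 ← (1−ω)·0.000 + ω·2.350 = 2.397
Iteration 2:
  x1: GS value = (4 - (4)·2.397) / (7) = -0.798;  x1 ← (1−ω)·0.582 + ω·-0.798 = -0.826
  x2: GS value = (7 - (-1.3)·-0.826) / (3.3) = 1.796;  x2 ← (1−ω)·2.397 + ω·1.796 = 1.784

(-0.826, 1.784)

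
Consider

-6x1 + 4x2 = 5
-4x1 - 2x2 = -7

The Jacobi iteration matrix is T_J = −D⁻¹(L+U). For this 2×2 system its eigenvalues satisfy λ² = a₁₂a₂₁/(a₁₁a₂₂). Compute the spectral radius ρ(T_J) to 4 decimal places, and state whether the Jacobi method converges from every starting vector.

a₁₂a₂₁/(a₁₁a₂₂) = (4)·(-4) / ((-6)·(-2)) = -1.333333
ρ = √|-1.333333| = √1.333333 = 1.1547
ρ > 1, so Jacobi diverges

1.1547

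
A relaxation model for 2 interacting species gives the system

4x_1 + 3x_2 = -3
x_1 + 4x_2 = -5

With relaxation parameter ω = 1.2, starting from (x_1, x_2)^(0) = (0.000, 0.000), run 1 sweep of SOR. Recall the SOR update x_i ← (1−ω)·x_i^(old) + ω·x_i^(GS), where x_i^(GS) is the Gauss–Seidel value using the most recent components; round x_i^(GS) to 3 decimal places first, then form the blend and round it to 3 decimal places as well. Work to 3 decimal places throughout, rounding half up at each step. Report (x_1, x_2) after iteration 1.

Iteration 1:
  x_1: GS value = (-3 - (3)·0.000) / (4) = -0.750;  x_1 ← (1−ω)·0.000 + ω·-0.750 = -0.900
  x_2: GS value = (-5 - (1)·-0.900) / (4) = -1.025;  x_2 ← (1−ω)·0.000 + ω·-1.025 = -1.230

(-0.900, -1.230)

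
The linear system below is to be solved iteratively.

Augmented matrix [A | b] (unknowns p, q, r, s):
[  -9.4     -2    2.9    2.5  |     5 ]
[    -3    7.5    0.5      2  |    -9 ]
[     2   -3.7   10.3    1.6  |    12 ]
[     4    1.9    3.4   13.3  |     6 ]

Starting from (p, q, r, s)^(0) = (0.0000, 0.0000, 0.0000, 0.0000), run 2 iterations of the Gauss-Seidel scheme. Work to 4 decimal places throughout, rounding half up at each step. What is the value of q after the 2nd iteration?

-1.3485

Iteration 1:
  p = (5 - (-2)·0.0000 - (2.9)·0.0000 - (2.5)·0.0000) / (-9.4) = -0.5319
  q = (-9 - (-3)·-0.5319 - (0.5)·0.0000 - (2)·0.0000) / (7.5) = -1.4128
  r = (12 - (2)·-0.5319 - (-3.7)·-1.4128 - (1.6)·0.0000) / (10.3) = 0.7608
  s = (6 - (4)·-0.5319 - (1.9)·-1.4128 - (3.4)·0.7608) / (13.3) = 0.6184
Iteration 2:
  p = (5 - (-2)·-1.4128 - (2.9)·0.7608 - (2.5)·0.6184) / (-9.4) = 0.1679
  q = (-9 - (-3)·0.1679 - (0.5)·0.7608 - (2)·0.6184) / (7.5) = -1.3485
  r = (12 - (2)·0.1679 - (-3.7)·-1.3485 - (1.6)·0.6184) / (10.3) = 0.5520
  s = (6 - (4)·0.1679 - (1.9)·-1.3485 - (3.4)·0.5520) / (13.3) = 0.4522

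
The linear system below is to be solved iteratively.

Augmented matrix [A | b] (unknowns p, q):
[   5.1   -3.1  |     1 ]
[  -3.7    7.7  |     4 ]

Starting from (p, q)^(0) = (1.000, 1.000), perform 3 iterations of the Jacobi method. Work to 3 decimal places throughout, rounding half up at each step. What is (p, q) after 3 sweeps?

(0.747, 0.906)

Iteration 1:
  p = (1 - (-3.1)·1.000) / (5.1) = 0.804
  q = (4 - (-3.7)·1.000) / (7.7) = 1.000
Iteration 2:
  p = (1 - (-3.1)·1.000) / (5.1) = 0.804
  q = (4 - (-3.7)·0.804) / (7.7) = 0.906
Iteration 3:
  p = (1 - (-3.1)·0.906) / (5.1) = 0.747
  q = (4 - (-3.7)·0.804) / (7.7) = 0.906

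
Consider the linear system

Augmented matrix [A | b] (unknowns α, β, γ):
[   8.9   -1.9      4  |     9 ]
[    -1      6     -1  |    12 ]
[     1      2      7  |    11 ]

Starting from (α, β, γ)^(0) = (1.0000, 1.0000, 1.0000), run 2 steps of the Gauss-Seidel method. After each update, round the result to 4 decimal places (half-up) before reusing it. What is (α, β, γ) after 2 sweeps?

(1.1397, 2.3241, 0.7446)

Iteration 1:
  α = (9 - (-1.9)·1.0000 - (4)·1.0000) / (8.9) = 0.7753
  β = (12 - (-1)·0.7753 - (-1)·1.0000) / (6) = 2.2959
  γ = (11 - (1)·0.7753 - (2)·2.2959) / (7) = 0.8047
Iteration 2:
  α = (9 - (-1.9)·2.2959 - (4)·0.8047) / (8.9) = 1.1397
  β = (12 - (-1)·1.1397 - (-1)·0.8047) / (6) = 2.3241
  γ = (11 - (1)·1.1397 - (2)·2.3241) / (7) = 0.7446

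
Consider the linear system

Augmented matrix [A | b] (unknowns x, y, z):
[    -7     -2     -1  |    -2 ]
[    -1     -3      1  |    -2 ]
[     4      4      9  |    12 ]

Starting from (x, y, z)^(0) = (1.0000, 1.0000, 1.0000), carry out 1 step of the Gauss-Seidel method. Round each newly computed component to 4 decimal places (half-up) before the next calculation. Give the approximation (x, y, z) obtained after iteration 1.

Iteration 1:
  x = (-2 - (-2)·1.0000 - (-1)·1.0000) / (-7) = -0.1429
  y = (-2 - (-1)·-0.1429 - (1)·1.0000) / (-3) = 1.0476
  z = (12 - (4)·-0.1429 - (4)·1.0476) / (9) = 0.9312

(-0.1429, 1.0476, 0.9312)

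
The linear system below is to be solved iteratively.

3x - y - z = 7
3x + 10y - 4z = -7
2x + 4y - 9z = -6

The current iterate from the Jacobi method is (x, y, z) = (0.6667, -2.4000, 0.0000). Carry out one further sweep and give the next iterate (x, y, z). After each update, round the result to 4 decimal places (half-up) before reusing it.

One sweep:
  x = (7 - (-1)·-2.4000 - (-1)·0.0000) / (3) = 1.5333
  y = (-7 - (3)·0.6667 - (-4)·0.0000) / (10) = -0.9000
  z = (-6 - (2)·0.6667 - (4)·-2.4000) / (-9) = -0.2518

(1.5333, -0.9000, -0.2518)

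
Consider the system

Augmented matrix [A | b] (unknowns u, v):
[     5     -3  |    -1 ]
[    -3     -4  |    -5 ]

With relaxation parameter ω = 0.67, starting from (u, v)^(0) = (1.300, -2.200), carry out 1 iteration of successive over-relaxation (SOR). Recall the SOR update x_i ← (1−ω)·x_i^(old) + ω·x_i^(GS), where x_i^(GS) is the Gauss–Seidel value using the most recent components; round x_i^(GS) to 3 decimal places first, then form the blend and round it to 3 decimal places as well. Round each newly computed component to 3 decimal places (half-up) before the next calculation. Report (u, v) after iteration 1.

Iteration 1:
  u: GS value = (-1 - (-3)·-2.200) / (5) = -1.520;  u ← (1−ω)·1.300 + ω·-1.520 = -0.589
  v: GS value = (-5 - (-3)·-0.589) / (-4) = 1.692;  v ← (1−ω)·-2.200 + ω·1.692 = 0.408

(-0.589, 0.408)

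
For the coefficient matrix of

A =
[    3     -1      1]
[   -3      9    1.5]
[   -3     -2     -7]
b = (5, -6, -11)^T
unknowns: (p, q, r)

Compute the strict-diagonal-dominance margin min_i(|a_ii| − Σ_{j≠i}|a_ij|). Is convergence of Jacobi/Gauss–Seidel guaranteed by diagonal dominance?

1

row 1: |3| − (1+1) = 1
row 2: |9| − (3+1.5) = 4.5
row 3: |-7| − (3+2) = 2
minimum over rows = 1 → strictly diagonally dominant (convergence guaranteed)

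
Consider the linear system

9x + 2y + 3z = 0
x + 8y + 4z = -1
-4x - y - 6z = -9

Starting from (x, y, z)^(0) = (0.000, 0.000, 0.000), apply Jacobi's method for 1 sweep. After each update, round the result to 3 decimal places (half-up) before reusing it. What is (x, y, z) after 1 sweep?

Iteration 1:
  x = (0 - (2)·0.000 - (3)·0.000) / (9) = 0.000
  y = (-1 - (1)·0.000 - (4)·0.000) / (8) = -0.125
  z = (-9 - (-4)·0.000 - (-1)·0.000) / (-6) = 1.500

(0.000, -0.125, 1.500)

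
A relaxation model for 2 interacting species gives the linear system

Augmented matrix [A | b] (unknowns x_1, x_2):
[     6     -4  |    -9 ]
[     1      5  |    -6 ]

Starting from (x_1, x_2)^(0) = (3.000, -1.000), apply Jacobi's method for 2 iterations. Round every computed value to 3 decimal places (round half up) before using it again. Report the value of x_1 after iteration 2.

Iteration 1:
  x_1 = (-9 - (-4)·-1.000) / (6) = -2.167
  x_2 = (-6 - (1)·3.000) / (5) = -1.800
Iteration 2:
  x_1 = (-9 - (-4)·-1.800) / (6) = -2.700
  x_2 = (-6 - (1)·-2.167) / (5) = -0.767

-2.700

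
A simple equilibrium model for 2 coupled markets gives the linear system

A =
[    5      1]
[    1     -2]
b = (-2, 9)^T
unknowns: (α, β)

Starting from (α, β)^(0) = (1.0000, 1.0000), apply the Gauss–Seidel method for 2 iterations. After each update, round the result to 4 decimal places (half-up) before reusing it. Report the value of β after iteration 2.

-4.2200

Iteration 1:
  α = (-2 - (1)·1.0000) / (5) = -0.6000
  β = (9 - (1)·-0.6000) / (-2) = -4.8000
Iteration 2:
  α = (-2 - (1)·-4.8000) / (5) = 0.5600
  β = (9 - (1)·0.5600) / (-2) = -4.2200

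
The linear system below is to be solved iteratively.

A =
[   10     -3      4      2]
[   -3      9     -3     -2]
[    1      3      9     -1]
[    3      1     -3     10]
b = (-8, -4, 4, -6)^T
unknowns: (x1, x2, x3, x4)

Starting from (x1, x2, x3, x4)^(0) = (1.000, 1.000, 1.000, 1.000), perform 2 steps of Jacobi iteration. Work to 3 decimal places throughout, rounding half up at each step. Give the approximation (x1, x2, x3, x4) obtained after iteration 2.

Iteration 1:
  x1 = (-8 - (-3)·1.000 - (4)·1.000 - (2)·1.000) / (10) = -1.100
  x2 = (-4 - (-3)·1.000 - (-3)·1.000 - (-2)·1.000) / (9) = 0.444
  x3 = (4 - (1)·1.000 - (3)·1.000 - (-1)·1.000) / (9) = 0.111
  x4 = (-6 - (3)·1.000 - (1)·1.000 - (-3)·1.000) / (10) = -0.700
Iteration 2:
  x1 = (-8 - (-3)·0.444 - (4)·0.111 - (2)·-0.700) / (10) = -0.571
  x2 = (-4 - (-3)·-1.100 - (-3)·0.111 - (-2)·-0.700) / (9) = -0.930
  x3 = (4 - (1)·-1.100 - (3)·0.444 - (-1)·-0.700) / (9) = 0.341
  x4 = (-6 - (3)·-1.100 - (1)·0.444 - (-3)·0.111) / (10) = -0.281

(-0.571, -0.930, 0.341, -0.281)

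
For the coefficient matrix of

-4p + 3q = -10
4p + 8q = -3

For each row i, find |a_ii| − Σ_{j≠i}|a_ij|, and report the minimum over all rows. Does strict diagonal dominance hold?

row 1: |-4| − (3) = 1
row 2: |8| − (4) = 4
minimum over rows = 1 → strictly diagonally dominant (convergence guaranteed)

1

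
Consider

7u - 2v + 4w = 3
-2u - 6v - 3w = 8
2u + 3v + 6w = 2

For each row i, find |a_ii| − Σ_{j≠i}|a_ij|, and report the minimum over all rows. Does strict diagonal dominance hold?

1

row 1: |7| − (2+4) = 1
row 2: |-6| − (2+3) = 1
row 3: |6| − (2+3) = 1
minimum over rows = 1 → strictly diagonally dominant (convergence guaranteed)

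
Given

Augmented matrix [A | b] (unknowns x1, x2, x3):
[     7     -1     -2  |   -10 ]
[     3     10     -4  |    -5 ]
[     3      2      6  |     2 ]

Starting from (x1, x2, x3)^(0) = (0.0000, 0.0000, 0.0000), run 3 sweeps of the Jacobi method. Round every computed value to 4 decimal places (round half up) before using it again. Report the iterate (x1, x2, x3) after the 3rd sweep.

Iteration 1:
  x1 = (-10 - (-1)·0.0000 - (-2)·0.0000) / (7) = -1.4286
  x2 = (-5 - (3)·0.0000 - (-4)·0.0000) / (10) = -0.5000
  x3 = (2 - (3)·0.0000 - (2)·0.0000) / (6) = 0.3333
Iteration 2:
  x1 = (-10 - (-1)·-0.5000 - (-2)·0.3333) / (7) = -1.4048
  x2 = (-5 - (3)·-1.4286 - (-4)·0.3333) / (10) = 0.0619
  x3 = (2 - (3)·-1.4286 - (2)·-0.5000) / (6) = 1.2143
Iteration 3:
  x1 = (-10 - (-1)·0.0619 - (-2)·1.2143) / (7) = -1.0728
  x2 = (-5 - (3)·-1.4048 - (-4)·1.2143) / (10) = 0.4072
  x3 = (2 - (3)·-1.4048 - (2)·0.0619) / (6) = 1.0151

(-1.0728, 0.4072, 1.0151)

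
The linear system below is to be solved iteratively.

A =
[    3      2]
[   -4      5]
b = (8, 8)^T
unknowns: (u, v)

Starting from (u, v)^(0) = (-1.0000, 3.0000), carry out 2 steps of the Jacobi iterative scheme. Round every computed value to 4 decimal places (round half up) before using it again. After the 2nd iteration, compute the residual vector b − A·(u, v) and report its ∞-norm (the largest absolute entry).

5.8662

Iteration 1:
  u = (8 - (2)·3.0000) / (3) = 0.6667
  v = (8 - (-4)·-1.0000) / (5) = 0.8000
Iteration 2:
  u = (8 - (2)·0.8000) / (3) = 2.1333
  v = (8 - (-4)·0.6667) / (5) = 2.1334
Residual b − A·x = (-2.6667, 5.8662); ∞-norm = 5.8662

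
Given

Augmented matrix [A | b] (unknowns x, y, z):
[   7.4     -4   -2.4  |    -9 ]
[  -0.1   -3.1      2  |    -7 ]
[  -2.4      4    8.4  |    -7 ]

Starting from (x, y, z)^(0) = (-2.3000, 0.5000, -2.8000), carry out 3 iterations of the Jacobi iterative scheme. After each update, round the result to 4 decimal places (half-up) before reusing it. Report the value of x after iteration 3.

-1.0895

Iteration 1:
  x = (-9 - (-4)·0.5000 - (-2.4)·-2.8000) / (7.4) = -1.8541
  y = (-7 - (-0.1)·-2.3000 - (2)·-2.8000) / (-3.1) = 0.5258
  z = (-7 - (-2.4)·-2.3000 - (4)·0.5000) / (8.4) = -1.7286
Iteration 2:
  x = (-9 - (-4)·0.5258 - (-2.4)·-1.7286) / (7.4) = -1.4926
  y = (-7 - (-0.1)·-1.8541 - (2)·-1.7286) / (-3.1) = 1.2026
  z = (-7 - (-2.4)·-1.8541 - (4)·0.5258) / (8.4) = -1.6135
Iteration 3:
  x = (-9 - (-4)·1.2026 - (-2.4)·-1.6135) / (7.4) = -1.0895
  y = (-7 - (-0.1)·-1.4926 - (2)·-1.6135) / (-3.1) = 1.2652
  z = (-7 - (-2.4)·-1.4926 - (4)·1.2026) / (8.4) = -1.8325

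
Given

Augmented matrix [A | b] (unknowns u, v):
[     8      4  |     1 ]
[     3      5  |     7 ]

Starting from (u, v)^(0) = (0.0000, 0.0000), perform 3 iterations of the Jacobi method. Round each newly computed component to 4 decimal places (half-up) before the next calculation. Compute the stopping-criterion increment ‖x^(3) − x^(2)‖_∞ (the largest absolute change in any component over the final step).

0.4200

Iteration 1:
  u = (1 - (4)·0.0000) / (8) = 0.1250
  v = (7 - (3)·0.0000) / (5) = 1.4000
Iteration 2:
  u = (1 - (4)·1.4000) / (8) = -0.5750
  v = (7 - (3)·0.1250) / (5) = 1.3250
Iteration 3:
  u = (1 - (4)·1.3250) / (8) = -0.5375
  v = (7 - (3)·-0.5750) / (5) = 1.7450
Change: (0.0375, 0.4200) → max |·| = 0.4200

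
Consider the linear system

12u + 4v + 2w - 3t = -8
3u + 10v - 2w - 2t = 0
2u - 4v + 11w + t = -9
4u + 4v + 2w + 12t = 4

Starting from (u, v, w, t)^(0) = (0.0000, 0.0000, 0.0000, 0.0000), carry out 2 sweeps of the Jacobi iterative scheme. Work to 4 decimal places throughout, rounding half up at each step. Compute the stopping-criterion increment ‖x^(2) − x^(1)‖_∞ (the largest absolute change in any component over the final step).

Iteration 1:
  u = (-8 - (4)·0.0000 - (2)·0.0000 - (-3)·0.0000) / (12) = -0.6667
  v = (0 - (3)·0.0000 - (-2)·0.0000 - (-2)·0.0000) / (10) = 0.0000
  w = (-9 - (2)·0.0000 - (-4)·0.0000 - (1)·0.0000) / (11) = -0.8182
  t = (4 - (4)·0.0000 - (4)·0.0000 - (2)·0.0000) / (12) = 0.3333
Iteration 2:
  u = (-8 - (4)·0.0000 - (2)·-0.8182 - (-3)·0.3333) / (12) = -0.4470
  v = (0 - (3)·-0.6667 - (-2)·-0.8182 - (-2)·0.3333) / (10) = 0.1030
  w = (-9 - (2)·-0.6667 - (-4)·0.0000 - (1)·0.3333) / (11) = -0.7273
  t = (4 - (4)·-0.6667 - (4)·0.0000 - (2)·-0.8182) / (12) = 0.6919
Change: (0.2197, 0.1030, 0.0909, 0.3586) → max |·| = 0.3586

0.3586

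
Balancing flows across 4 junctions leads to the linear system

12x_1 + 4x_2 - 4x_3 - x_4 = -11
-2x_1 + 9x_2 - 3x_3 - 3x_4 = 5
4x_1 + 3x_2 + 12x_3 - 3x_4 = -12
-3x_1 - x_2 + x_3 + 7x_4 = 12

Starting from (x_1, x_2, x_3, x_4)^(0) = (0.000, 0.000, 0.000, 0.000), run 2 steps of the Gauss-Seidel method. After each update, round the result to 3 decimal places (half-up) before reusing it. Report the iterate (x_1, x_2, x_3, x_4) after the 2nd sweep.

Iteration 1:
  x_1 = (-11 - (4)·0.000 - (-4)·0.000 - (-1)·0.000) / (12) = -0.917
  x_2 = (5 - (-2)·-0.917 - (-3)·0.000 - (-3)·0.000) / (9) = 0.352
  x_3 = (-12 - (4)·-0.917 - (3)·0.352 - (-3)·0.000) / (12) = -0.782
  x_4 = (12 - (-3)·-0.917 - (-1)·0.352 - (1)·-0.782) / (7) = 1.483
Iteration 2:
  x_1 = (-11 - (4)·0.352 - (-4)·-0.782 - (-1)·1.483) / (12) = -1.171
  x_2 = (5 - (-2)·-1.171 - (-3)·-0.782 - (-3)·1.483) / (9) = 0.529
  x_3 = (-12 - (4)·-1.171 - (3)·0.529 - (-3)·1.483) / (12) = -0.371
  x_4 = (12 - (-3)·-1.171 - (-1)·0.529 - (1)·-0.371) / (7) = 1.341

(-1.171, 0.529, -0.371, 1.341)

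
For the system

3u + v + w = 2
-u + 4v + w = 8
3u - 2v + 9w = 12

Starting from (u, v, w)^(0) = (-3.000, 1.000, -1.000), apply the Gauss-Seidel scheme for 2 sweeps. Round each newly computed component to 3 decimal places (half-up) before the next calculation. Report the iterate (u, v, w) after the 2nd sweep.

(-0.688, 1.416, 1.877)

Iteration 1:
  u = (2 - (1)·1.000 - (1)·-1.000) / (3) = 0.667
  v = (8 - (-1)·0.667 - (1)·-1.000) / (4) = 2.417
  w = (12 - (3)·0.667 - (-2)·2.417) / (9) = 1.648
Iteration 2:
  u = (2 - (1)·2.417 - (1)·1.648) / (3) = -0.688
  v = (8 - (-1)·-0.688 - (1)·1.648) / (4) = 1.416
  w = (12 - (3)·-0.688 - (-2)·1.416) / (9) = 1.877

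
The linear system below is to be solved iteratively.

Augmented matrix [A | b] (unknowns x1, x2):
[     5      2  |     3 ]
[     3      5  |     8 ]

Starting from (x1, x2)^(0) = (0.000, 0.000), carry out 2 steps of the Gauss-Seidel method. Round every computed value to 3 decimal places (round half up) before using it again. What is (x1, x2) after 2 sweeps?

Iteration 1:
  x1 = (3 - (2)·0.000) / (5) = 0.600
  x2 = (8 - (3)·0.600) / (5) = 1.240
Iteration 2:
  x1 = (3 - (2)·1.240) / (5) = 0.104
  x2 = (8 - (3)·0.104) / (5) = 1.538

(0.104, 1.538)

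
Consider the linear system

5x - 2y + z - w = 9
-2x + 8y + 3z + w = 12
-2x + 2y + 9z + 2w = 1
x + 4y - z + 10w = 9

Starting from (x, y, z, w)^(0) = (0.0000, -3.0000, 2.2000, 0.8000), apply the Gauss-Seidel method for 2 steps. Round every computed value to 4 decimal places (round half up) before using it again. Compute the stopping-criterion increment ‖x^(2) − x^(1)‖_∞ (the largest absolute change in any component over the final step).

Iteration 1:
  x = (9 - (-2)·-3.0000 - (1)·2.2000 - (-1)·0.8000) / (5) = 0.3200
  y = (12 - (-2)·0.3200 - (3)·2.2000 - (1)·0.8000) / (8) = 0.6550
  z = (1 - (-2)·0.3200 - (2)·0.6550 - (2)·0.8000) / (9) = -0.1411
  w = (9 - (1)·0.3200 - (4)·0.6550 - (-1)·-0.1411) / (10) = 0.5919
Iteration 2:
  x = (9 - (-2)·0.6550 - (1)·-0.1411 - (-1)·0.5919) / (5) = 2.2086
  y = (12 - (-2)·2.2086 - (3)·-0.1411 - (1)·0.5919) / (8) = 2.0311
  z = (1 - (-2)·2.2086 - (2)·2.0311 - (2)·0.5919) / (9) = 0.0190
  w = (9 - (1)·2.2086 - (4)·2.0311 - (-1)·0.0190) / (10) = -0.1314
Change: (1.8886, 1.3761, 0.1601, -0.7233) → max |·| = 1.8886

1.8886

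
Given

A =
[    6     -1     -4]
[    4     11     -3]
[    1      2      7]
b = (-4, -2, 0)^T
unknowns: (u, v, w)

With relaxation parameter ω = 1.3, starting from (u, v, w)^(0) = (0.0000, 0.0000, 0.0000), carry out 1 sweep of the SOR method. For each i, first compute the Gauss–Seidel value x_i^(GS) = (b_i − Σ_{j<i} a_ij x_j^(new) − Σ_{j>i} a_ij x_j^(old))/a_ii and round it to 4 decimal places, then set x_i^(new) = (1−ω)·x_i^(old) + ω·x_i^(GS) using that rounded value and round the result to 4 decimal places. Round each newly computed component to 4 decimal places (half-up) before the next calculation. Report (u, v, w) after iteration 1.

(-0.8667, 0.1733, 0.0966)

Iteration 1:
  u: GS value = (-4 - (-1)·0.0000 - (-4)·0.0000) / (6) = -0.6667;  u ← (1−ω)·0.0000 + ω·-0.6667 = -0.8667
  v: GS value = (-2 - (4)·-0.8667 - (-3)·0.0000) / (11) = 0.1333;  v ← (1−ω)·0.0000 + ω·0.1333 = 0.1733
  w: GS value = (0 - (1)·-0.8667 - (2)·0.1733) / (7) = 0.0743;  w ← (1−ω)·0.0000 + ω·0.0743 = 0.0966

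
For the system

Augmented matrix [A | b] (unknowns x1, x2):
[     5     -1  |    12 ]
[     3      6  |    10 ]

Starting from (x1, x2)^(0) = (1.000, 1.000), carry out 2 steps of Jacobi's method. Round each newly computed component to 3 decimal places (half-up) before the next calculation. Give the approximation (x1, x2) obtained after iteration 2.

(2.633, 0.367)

Iteration 1:
  x1 = (12 - (-1)·1.000) / (5) = 2.600
  x2 = (10 - (3)·1.000) / (6) = 1.167
Iteration 2:
  x1 = (12 - (-1)·1.167) / (5) = 2.633
  x2 = (10 - (3)·2.600) / (6) = 0.367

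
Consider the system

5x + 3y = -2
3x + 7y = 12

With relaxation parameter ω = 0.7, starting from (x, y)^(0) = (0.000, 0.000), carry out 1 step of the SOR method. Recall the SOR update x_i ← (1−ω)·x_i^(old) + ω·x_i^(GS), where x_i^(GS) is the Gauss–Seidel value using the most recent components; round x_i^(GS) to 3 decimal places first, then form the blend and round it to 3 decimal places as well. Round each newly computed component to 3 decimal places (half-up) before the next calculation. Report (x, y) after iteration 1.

(-0.280, 1.284)

Iteration 1:
  x: GS value = (-2 - (3)·0.000) / (5) = -0.400;  x ← (1−ω)·0.000 + ω·-0.400 = -0.280
  y: GS value = (12 - (3)·-0.280) / (7) = 1.834;  y ← (1−ω)·0.000 + ω·1.834 = 1.284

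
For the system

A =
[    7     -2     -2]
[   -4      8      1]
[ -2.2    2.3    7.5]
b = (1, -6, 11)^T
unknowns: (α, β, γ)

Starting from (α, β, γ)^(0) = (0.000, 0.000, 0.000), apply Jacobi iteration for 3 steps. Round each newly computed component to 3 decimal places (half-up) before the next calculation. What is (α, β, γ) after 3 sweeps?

Iteration 1:
  α = (1 - (-2)·0.000 - (-2)·0.000) / (7) = 0.143
  β = (-6 - (-4)·0.000 - (1)·0.000) / (8) = -0.750
  γ = (11 - (-2.2)·0.000 - (2.3)·0.000) / (7.5) = 1.467
Iteration 2:
  α = (1 - (-2)·-0.750 - (-2)·1.467) / (7) = 0.348
  β = (-6 - (-4)·0.143 - (1)·1.467) / (8) = -0.862
  γ = (11 - (-2.2)·0.143 - (2.3)·-0.750) / (7.5) = 1.739
Iteration 3:
  α = (1 - (-2)·-0.862 - (-2)·1.739) / (7) = 0.393
  β = (-6 - (-4)·0.348 - (1)·1.739) / (8) = -0.793
  γ = (11 - (-2.2)·0.348 - (2.3)·-0.862) / (7.5) = 1.833

(0.393, -0.793, 1.833)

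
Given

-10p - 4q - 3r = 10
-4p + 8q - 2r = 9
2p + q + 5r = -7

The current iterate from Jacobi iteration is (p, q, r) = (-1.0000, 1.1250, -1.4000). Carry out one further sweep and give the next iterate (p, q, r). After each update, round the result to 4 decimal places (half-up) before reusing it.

One sweep:
  p = (10 - (-4)·1.1250 - (-3)·-1.4000) / (-10) = -1.0300
  q = (9 - (-4)·-1.0000 - (-2)·-1.4000) / (8) = 0.2750
  r = (-7 - (2)·-1.0000 - (1)·1.1250) / (5) = -1.2250

(-1.0300, 0.2750, -1.2250)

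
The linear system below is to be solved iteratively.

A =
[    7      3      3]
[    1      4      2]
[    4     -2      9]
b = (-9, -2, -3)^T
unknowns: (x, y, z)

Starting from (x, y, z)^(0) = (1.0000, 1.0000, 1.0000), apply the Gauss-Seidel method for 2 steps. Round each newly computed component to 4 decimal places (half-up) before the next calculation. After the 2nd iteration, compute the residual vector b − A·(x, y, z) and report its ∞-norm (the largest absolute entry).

0.9913

Iteration 1:
  x = (-9 - (3)·1.0000 - (3)·1.0000) / (7) = -2.1429
  y = (-2 - (1)·-2.1429 - (2)·1.0000) / (4) = -0.4643
  z = (-3 - (4)·-2.1429 - (-2)·-0.4643) / (9) = 0.5159
Iteration 2:
  x = (-9 - (3)·-0.4643 - (3)·0.5159) / (7) = -1.3078
  y = (-2 - (1)·-1.3078 - (2)·0.5159) / (4) = -0.4310
  z = (-3 - (4)·-1.3078 - (-2)·-0.4310) / (9) = 0.1521
Residual b − A·x = (0.9913, 0.7276, 0.0003); ∞-norm = 0.9913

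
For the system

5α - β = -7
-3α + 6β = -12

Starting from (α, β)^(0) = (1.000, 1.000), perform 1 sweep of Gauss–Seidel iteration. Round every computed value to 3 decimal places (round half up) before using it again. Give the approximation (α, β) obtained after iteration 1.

Iteration 1:
  α = (-7 - (-1)·1.000) / (5) = -1.200
  β = (-12 - (-3)·-1.200) / (6) = -2.600

(-1.200, -2.600)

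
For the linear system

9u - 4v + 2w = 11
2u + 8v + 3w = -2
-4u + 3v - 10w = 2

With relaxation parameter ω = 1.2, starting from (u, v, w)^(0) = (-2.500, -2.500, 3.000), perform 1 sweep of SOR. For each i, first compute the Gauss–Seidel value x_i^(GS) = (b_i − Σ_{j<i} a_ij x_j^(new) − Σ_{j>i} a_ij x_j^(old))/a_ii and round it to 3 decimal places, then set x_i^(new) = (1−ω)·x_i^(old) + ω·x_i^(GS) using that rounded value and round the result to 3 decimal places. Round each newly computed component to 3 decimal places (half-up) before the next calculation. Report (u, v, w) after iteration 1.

(-0.167, -1.100, -1.156)

Iteration 1:
  u: GS value = (11 - (-4)·-2.500 - (2)·3.000) / (9) = -0.556;  u ← (1−ω)·-2.500 + ω·-0.556 = -0.167
  v: GS value = (-2 - (2)·-0.167 - (3)·3.000) / (8) = -1.333;  v ← (1−ω)·-2.500 + ω·-1.333 = -1.100
  w: GS value = (2 - (-4)·-0.167 - (3)·-1.100) / (-10) = -0.463;  w ← (1−ω)·3.000 + ω·-0.463 = -1.156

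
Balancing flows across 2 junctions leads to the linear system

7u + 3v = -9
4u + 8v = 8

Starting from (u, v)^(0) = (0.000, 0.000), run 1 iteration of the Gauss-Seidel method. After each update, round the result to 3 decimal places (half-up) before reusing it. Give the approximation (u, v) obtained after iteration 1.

Iteration 1:
  u = (-9 - (3)·0.000) / (7) = -1.286
  v = (8 - (4)·-1.286) / (8) = 1.643

(-1.286, 1.643)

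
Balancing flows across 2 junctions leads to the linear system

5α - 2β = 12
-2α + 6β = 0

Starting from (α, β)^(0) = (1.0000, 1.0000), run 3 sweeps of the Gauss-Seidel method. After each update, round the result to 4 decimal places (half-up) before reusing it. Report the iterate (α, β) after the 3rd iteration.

Iteration 1:
  α = (12 - (-2)·1.0000) / (5) = 2.8000
  β = (0 - (-2)·2.8000) / (6) = 0.9333
Iteration 2:
  α = (12 - (-2)·0.9333) / (5) = 2.7733
  β = (0 - (-2)·2.7733) / (6) = 0.9244
Iteration 3:
  α = (12 - (-2)·0.9244) / (5) = 2.7698
  β = (0 - (-2)·2.7698) / (6) = 0.9233

(2.7698, 0.9233)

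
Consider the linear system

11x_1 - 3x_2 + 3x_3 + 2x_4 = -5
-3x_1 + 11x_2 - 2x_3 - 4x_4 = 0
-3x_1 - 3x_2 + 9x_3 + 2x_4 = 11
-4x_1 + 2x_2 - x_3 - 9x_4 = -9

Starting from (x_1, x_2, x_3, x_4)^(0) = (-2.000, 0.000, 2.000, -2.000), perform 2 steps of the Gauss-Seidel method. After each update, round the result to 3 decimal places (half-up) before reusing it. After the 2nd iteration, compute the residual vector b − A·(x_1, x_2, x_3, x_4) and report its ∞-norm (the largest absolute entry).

3.242

Iteration 1:
  x_1 = (-5 - (-3)·0.000 - (3)·2.000 - (2)·-2.000) / (11) = -0.636
  x_2 = (0 - (-3)·-0.636 - (-2)·2.000 - (-4)·-2.000) / (11) = -0.537
  x_3 = (11 - (-3)·-0.636 - (-3)·-0.537 - (2)·-2.000) / (9) = 1.276
  x_4 = (-9 - (-4)·-0.636 - (2)·-0.537 - (-1)·1.276) / (-9) = 1.022
Iteration 2:
  x_1 = (-5 - (-3)·-0.537 - (3)·1.276 - (2)·1.022) / (11) = -1.135
  x_2 = (0 - (-3)·-1.135 - (-2)·1.276 - (-4)·1.022) / (11) = 0.294
  x_3 = (11 - (-3)·-1.135 - (-3)·0.294 - (2)·1.022) / (9) = 0.715
  x_4 = (-9 - (-4)·-1.135 - (2)·0.294 - (-1)·0.715) / (-9) = 1.490
Residual b − A·x = (3.242, 0.751, -0.938, -0.003); ∞-norm = 3.242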